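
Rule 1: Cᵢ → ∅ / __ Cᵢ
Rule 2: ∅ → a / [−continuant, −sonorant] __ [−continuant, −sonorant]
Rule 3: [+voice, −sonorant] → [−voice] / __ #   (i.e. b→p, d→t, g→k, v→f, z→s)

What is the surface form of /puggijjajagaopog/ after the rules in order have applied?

pugijajagaopok

Rule 1 (degemination): /gg/ is a geminate; the first /g/ deletes. /jj/ is a geminate; the first /j/ deletes. /puggijjajagaopog/ → pugijajagaopog.
Rule 2 (stop-cluster a-epenthesis): no segment meets the environment; /pugijajagaopog/ is unchanged.
Rule 3 (final devoicing): /g/ is a voiced obstruent in word-final position, so it devoices to [k]. /pugijajagaopog/ → pugijajagaopok.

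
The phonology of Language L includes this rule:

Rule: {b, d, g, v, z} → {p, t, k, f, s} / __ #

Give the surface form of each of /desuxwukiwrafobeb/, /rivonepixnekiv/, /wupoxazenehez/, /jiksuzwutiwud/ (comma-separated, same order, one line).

/desuxwukiwrafobeb/: /b/ is a voiced obstruent in word-final position, so it devoices to [p]. → [desuxwukiwrafobep].
/rivonepixnekiv/: /v/ is a voiced obstruent in word-final position, so it devoices to [f]. → [rivonepixnekif].
/wupoxazenehez/: /z/ is a voiced obstruent in word-final position, so it devoices to [s]. → [wupoxazenehes].
/jiksuzwutiwud/: /d/ is a voiced obstruent in word-final position, so it devoices to [t]. → [jiksuzwutiwut].

desuxwukiwrafobep, rivonepixnekif, wupoxazenehes, jiksuzwutiwut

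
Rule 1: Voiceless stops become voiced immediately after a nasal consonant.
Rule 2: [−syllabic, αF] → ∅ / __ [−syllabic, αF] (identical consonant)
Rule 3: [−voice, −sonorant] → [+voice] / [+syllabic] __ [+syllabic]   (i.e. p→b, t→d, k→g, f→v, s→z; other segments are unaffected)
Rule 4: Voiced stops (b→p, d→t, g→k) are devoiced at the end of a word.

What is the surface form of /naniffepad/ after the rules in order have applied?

nanivebat

Rule 1 (post-nasal voicing): no segment meets the environment; /naniffepad/ is unchanged.
Rule 2 (degemination): /ff/ is a geminate; the first /f/ deletes. /naniffepad/ → nanifepad.
Rule 3 (intervocalic voicing): /f/ is a voiceless obstruent between vowels /i/ and /e/, so it voices to [v]. /p/ is a voiceless obstruent between vowels /e/ and /a/, so it voices to [b]. /nanifepad/ → nanivebad.
Rule 4 (final devoicing): /d/ is a voiced stop in word-final position, so it devoices to [t]. /nanivebad/ → nanivebat.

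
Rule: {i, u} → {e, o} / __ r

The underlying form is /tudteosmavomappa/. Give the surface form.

No segment of /tudteosmavomappa/ meets the structural description of the rule, so the form surfaces unchanged.

tudteosmavomappa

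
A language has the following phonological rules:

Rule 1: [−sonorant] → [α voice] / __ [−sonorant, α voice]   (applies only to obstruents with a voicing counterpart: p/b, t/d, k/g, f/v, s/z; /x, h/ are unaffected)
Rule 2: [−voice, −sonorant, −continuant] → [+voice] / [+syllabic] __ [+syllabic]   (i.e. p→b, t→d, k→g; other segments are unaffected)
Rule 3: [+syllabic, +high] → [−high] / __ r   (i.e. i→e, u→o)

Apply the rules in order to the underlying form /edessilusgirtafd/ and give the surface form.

edessiluzgertavd

Rule 1 (regressive voicing assimilation): /s/ precedes the voiced obstruent /g/, so it voices to [z] by assimilation. /f/ precedes the voiced obstruent /d/, so it voices to [v] by assimilation. /edessilusgirtafd/ → edessiluzgirtavd.
Rule 2 (intervocalic voicing): no segment meets the environment; /edessiluzgirtavd/ is unchanged.
Rule 3 (pre-rhotic lowering): /i/ is a high vowel immediately before /r/, so it lowers to [e]. /edessiluzgirtavd/ → edessiluzgertavd.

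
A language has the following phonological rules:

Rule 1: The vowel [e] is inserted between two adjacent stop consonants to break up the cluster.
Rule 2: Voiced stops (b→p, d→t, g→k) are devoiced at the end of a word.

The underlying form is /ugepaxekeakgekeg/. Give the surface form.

ugepaxekeakegekek

Rule 1 (stop-cluster e-epenthesis): /k/ and /g/ form a stop–stop cluster, so [e] is inserted between them. /ugepaxekeakgekeg/ → ugepaxekeakegekeg.
Rule 2 (final devoicing): /g/ is a voiced stop in word-final position, so it devoices to [k]. /ugepaxekeakegekeg/ → ugepaxekeakegekek.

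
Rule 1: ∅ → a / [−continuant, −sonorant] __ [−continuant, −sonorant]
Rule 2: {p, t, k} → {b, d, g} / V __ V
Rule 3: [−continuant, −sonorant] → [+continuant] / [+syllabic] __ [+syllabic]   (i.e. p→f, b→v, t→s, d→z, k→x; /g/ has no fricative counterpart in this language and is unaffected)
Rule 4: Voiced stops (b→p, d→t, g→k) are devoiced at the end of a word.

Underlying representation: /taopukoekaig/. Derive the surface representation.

taovugoegaik

Rule 1 (stop-cluster a-epenthesis): no segment meets the environment; /taopukoekaig/ is unchanged.
Rule 2 (intervocalic voicing): /p/ is a voiceless stop between vowels /o/ and /u/, so it voices to [b]. /k/ is a voiceless stop between vowels /u/ and /o/, so it voices to [g]. /k/ is a voiceless stop between vowels /e/ and /a/, so it voices to [g]. /taopukoekaig/ → taobugoegaig.
Rule 3 (intervocalic spirantization): /b/ is a stop between vowels /o/ and /u/, so it spirantizes to the fricative [v]. /taobugoegaig/ → taovugoegaig.
Rule 4 (final devoicing): /g/ is a voiced stop in word-final position, so it devoices to [k]. /taovugoegaig/ → taovugoegaik.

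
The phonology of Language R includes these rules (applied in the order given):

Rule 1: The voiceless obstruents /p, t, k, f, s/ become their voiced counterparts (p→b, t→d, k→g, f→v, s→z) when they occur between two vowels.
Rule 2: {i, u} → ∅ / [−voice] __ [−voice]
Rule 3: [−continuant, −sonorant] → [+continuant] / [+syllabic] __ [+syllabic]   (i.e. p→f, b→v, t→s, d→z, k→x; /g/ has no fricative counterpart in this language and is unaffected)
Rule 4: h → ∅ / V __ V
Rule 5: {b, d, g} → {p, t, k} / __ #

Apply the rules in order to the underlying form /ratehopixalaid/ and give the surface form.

Rule 1 (intervocalic voicing): /t/ is a voiceless obstruent between vowels /a/ and /e/, so it voices to [d]. /p/ is a voiceless obstruent between vowels /o/ and /i/, so it voices to [b]. /ratehopixalaid/ → radehobixalaid.
Rule 2 (high vowel syncope): no segment meets the environment; /radehobixalaid/ is unchanged.
Rule 3 (intervocalic spirantization): /d/ is a stop between vowels /a/ and /e/, so it spirantizes to the fricative [z]. /b/ is a stop between vowels /o/ and /i/, so it spirantizes to the fricative [v]. /radehobixalaid/ → razehovixalaid.
Rule 4 (intervocalic h-deletion): /h/ occurs between vowels /e/ and /o/, so it deletes. /razehovixalaid/ → razeovixalaid.
Rule 5 (final devoicing): /d/ is a voiced stop in word-final position, so it devoices to [t]. /razeovixalaid/ → razeovixalait.

razeovixalait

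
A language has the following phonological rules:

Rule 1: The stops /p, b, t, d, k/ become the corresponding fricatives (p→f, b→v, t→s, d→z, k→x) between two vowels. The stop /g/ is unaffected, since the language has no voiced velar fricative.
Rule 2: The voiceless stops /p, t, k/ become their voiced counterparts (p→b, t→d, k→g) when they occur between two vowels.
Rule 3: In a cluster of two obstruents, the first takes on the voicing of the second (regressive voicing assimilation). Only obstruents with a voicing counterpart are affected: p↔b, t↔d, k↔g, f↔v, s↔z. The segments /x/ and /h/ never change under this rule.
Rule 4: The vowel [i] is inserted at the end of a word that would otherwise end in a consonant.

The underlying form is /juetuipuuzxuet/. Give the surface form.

juesuifuusxueti

Rule 1 (intervocalic spirantization): /t/ is a stop between vowels /e/ and /u/, so it spirantizes to the fricative [s]. /p/ is a stop between vowels /i/ and /u/, so it spirantizes to the fricative [f]. /juetuipuuzxuet/ → juesuifuuzxuet.
Rule 2 (intervocalic voicing): no segment meets the environment; /juesuifuuzxuet/ is unchanged.
Rule 3 (regressive voicing assimilation): /z/ precedes the voiceless obstruent /x/, so it devoices to [s] by assimilation. /juesuifuuzxuet/ → juesuifuusxuet.
Rule 4 (final i-epenthesis): the form ends in the consonant /t/, so [i] is inserted word-finally. /juesuifuusxuet/ → juesuifuusxueti.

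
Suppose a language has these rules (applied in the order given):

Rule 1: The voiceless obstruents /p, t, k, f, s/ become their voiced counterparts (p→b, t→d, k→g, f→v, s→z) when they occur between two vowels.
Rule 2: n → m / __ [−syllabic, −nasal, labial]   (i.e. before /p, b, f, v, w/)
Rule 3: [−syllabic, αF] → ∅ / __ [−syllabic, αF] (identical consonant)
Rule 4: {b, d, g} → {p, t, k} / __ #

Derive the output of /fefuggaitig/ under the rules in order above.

fevugaidik

Rule 1 (intervocalic voicing): /f/ is a voiceless obstruent between vowels /e/ and /u/, so it voices to [v]. /t/ is a voiceless obstruent between vowels /i/ and /i/, so it voices to [d]. /fefuggaitig/ → fevuggaidig.
Rule 2 (nasal place assimilation): no segment meets the environment; /fevuggaidig/ is unchanged.
Rule 3 (degemination): /gg/ is a geminate; the first /g/ deletes. /fevuggaidig/ → fevugaidig.
Rule 4 (final devoicing): /g/ is a voiced stop in word-final position, so it devoices to [k]. /fevugaidig/ → fevugaidik.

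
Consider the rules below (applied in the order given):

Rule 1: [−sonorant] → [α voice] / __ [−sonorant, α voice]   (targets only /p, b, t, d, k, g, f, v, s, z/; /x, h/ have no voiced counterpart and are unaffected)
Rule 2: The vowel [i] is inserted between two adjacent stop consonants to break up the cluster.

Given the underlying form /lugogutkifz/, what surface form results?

Rule 1 (regressive voicing assimilation): /f/ precedes the voiced obstruent /z/, so it voices to [v] by assimilation. /lugogutkifz/ → lugogutkivz.
Rule 2 (stop-cluster i-epenthesis): /t/ and /k/ form a stop–stop cluster, so [i] is inserted between them. /lugogutkivz/ → lugogutikivz.

lugogutikivz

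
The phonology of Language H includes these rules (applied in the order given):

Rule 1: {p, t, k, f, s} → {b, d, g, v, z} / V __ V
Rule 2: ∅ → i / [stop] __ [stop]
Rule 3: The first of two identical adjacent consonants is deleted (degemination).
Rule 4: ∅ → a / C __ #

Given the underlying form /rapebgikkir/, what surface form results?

rabebigikikira

Rule 1 (intervocalic voicing): /p/ is a voiceless obstruent between vowels /a/ and /e/, so it voices to [b]. /rapebgikkir/ → rabebgikkir.
Rule 2 (stop-cluster i-epenthesis): /b/ and /g/ form a stop–stop cluster, so [i] is inserted between them. /k/ and /k/ form a stop–stop cluster, so [i] is inserted between them. /rabebgikkir/ → rabebigikikir.
Rule 3 (degemination): no segment meets the environment; /rabebigikikir/ is unchanged.
Rule 4 (final a-epenthesis): the form ends in the consonant /r/, so [a] is inserted word-finally. /rabebigikikir/ → rabebigikikira.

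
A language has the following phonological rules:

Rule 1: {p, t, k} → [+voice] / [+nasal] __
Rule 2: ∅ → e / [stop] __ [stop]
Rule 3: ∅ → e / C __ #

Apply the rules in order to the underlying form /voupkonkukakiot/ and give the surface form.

voupekongukakiote

Rule 1 (post-nasal voicing): /k/ is a voiceless stop immediately after the nasal /n/, so it voices to [g]. /voupkonkukakiot/ → voupkongukakiot.
Rule 2 (stop-cluster e-epenthesis): /p/ and /k/ form a stop–stop cluster, so [e] is inserted between them. /voupkongukakiot/ → voupekongukakiot.
Rule 3 (final e-epenthesis): the form ends in the consonant /t/, so [e] is inserted word-finally. /voupekongukakiot/ → voupekongukakiote.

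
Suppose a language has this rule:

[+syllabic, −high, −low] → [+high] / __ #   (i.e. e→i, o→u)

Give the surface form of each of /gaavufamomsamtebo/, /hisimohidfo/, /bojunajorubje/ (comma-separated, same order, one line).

/gaavufamomsamtebo/: /o/ is a mid vowel in word-final position, so it raises to [u]. → [gaavufamomsamtebu].
/hisimohidfo/: /o/ is a mid vowel in word-final position, so it raises to [u]. → [hisimohidfu].
/bojunajorubje/: /e/ is a mid vowel in word-final position, so it raises to [i]. → [bojunajorubji].

gaavufamomsamtebu, hisimohidfu, bojunajorubji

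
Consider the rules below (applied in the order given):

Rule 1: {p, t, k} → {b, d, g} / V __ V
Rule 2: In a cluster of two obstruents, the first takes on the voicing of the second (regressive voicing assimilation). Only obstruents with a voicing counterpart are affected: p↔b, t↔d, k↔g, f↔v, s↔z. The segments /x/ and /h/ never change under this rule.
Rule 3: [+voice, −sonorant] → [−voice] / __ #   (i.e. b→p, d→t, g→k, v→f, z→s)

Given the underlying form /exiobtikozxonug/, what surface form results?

exioptigosxonuk

Rule 1 (intervocalic voicing): /k/ is a voiceless stop between vowels /i/ and /o/, so it voices to [g]. /exiobtikozxonug/ → exiobtigozxonug.
Rule 2 (regressive voicing assimilation): /b/ precedes the voiceless obstruent /t/, so it devoices to [p] by assimilation. /z/ precedes the voiceless obstruent /x/, so it devoices to [s] by assimilation. /exiobtigozxonug/ → exioptigosxonug.
Rule 3 (final devoicing): /g/ is a voiced obstruent in word-final position, so it devoices to [k]. /exioptigosxonug/ → exioptigosxonuk.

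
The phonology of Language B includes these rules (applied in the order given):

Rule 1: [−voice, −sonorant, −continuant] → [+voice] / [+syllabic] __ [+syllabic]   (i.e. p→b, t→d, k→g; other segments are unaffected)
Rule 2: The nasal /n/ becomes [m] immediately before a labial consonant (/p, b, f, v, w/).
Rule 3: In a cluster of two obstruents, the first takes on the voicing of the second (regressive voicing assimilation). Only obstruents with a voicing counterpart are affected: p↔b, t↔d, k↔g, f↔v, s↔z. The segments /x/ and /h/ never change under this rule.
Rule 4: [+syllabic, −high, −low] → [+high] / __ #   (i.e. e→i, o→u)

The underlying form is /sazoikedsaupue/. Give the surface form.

Rule 1 (intervocalic voicing): /k/ is a voiceless stop between vowels /i/ and /e/, so it voices to [g]. /p/ is a voiceless stop between vowels /u/ and /u/, so it voices to [b]. /sazoikedsaupue/ → sazoigedsaubue.
Rule 2 (nasal place assimilation): no segment meets the environment; /sazoigedsaubue/ is unchanged.
Rule 3 (regressive voicing assimilation): /d/ precedes the voiceless obstruent /s/, so it devoices to [t] by assimilation. /sazoigedsaubue/ → sazoigetsaubue.
Rule 4 (final vowel raising): /e/ is a mid vowel in word-final position, so it raises to [i]. /sazoigetsaubue/ → sazoigetsaubui.

sazoigetsaubui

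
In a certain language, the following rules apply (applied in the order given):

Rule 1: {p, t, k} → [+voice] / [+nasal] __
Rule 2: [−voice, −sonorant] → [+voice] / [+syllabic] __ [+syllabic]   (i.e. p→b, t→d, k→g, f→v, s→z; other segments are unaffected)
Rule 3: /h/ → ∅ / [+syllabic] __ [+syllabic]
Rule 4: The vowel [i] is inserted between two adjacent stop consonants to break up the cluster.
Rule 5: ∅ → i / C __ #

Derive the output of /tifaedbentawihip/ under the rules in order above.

tivaedibendawiipi

Rule 1 (post-nasal voicing): /t/ is a voiceless stop immediately after the nasal /n/, so it voices to [d]. /tifaedbentawihip/ → tifaedbendawihip.
Rule 2 (intervocalic voicing): /f/ is a voiceless obstruent between vowels /i/ and /a/, so it voices to [v]. /tifaedbendawihip/ → tivaedbendawihip.
Rule 3 (intervocalic h-deletion): /h/ occurs between vowels /i/ and /i/, so it deletes. /tivaedbendawihip/ → tivaedbendawiip.
Rule 4 (stop-cluster i-epenthesis): /d/ and /b/ form a stop–stop cluster, so [i] is inserted between them. /tivaedbendawiip/ → tivaedibendawiip.
Rule 5 (final i-epenthesis): the form ends in the consonant /p/, so [i] is inserted word-finally. /tivaedibendawiip/ → tivaedibendawiipi.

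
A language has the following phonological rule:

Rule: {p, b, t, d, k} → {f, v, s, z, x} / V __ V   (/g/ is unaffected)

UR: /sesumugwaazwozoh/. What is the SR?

sesumugwaazwozoh

No segment of /sesumugwaazwozoh/ meets the structural description of the rule, so the form surfaces unchanged.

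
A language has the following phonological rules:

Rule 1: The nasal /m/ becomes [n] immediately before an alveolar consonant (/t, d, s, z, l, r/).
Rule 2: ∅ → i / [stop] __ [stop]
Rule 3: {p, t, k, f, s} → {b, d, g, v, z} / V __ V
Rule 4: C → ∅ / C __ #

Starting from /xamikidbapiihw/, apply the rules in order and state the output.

xamigidibabiih

Rule 1 (nasal place assimilation): no segment meets the environment; /xamikidbapiihw/ is unchanged.
Rule 2 (stop-cluster i-epenthesis): /d/ and /b/ form a stop–stop cluster, so [i] is inserted between them. /xamikidbapiihw/ → xamikidibapiihw.
Rule 3 (intervocalic voicing): /k/ is a voiceless obstruent between vowels /i/ and /i/, so it voices to [g]. /p/ is a voiceless obstruent between vowels /a/ and /i/, so it voices to [b]. /xamikidibapiihw/ → xamigidibabiihw.
Rule 4 (final cluster simplification): /w/ is the second consonant of a word-final cluster /hw/, so it deletes. /xamigidibabiihw/ → xamigidibabiih.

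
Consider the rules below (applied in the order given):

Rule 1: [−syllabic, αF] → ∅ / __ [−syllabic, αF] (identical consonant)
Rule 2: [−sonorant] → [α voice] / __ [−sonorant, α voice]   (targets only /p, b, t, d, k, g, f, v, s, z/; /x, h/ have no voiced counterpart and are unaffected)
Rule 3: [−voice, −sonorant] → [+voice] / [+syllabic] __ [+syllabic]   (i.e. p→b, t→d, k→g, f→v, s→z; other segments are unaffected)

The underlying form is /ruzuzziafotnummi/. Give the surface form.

ruzuziavotnumi

Rule 1 (degemination): /zz/ is a geminate; the first /z/ deletes. /mm/ is a geminate; the first /m/ deletes. /ruzuzziafotnummi/ → ruzuziafotnumi.
Rule 2 (regressive voicing assimilation): no segment meets the environment; /ruzuziafotnumi/ is unchanged.
Rule 3 (intervocalic voicing): /f/ is a voiceless obstruent between vowels /a/ and /o/, so it voices to [v]. /ruzuziafotnumi/ → ruzuziavotnumi.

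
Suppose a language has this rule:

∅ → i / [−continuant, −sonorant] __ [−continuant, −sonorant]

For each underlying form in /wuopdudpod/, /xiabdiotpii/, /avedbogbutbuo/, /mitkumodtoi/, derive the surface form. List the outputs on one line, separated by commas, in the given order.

wuopidudipod, xiabidiotipii, avedibogibutibuo, mitikumoditoi

/wuopdudpod/: /p/ and /d/ form a stop–stop cluster, so [i] is inserted between them. /d/ and /p/ form a stop–stop cluster, so [i] is inserted between them. → [wuopidudipod].
/xiabdiotpii/: /b/ and /d/ form a stop–stop cluster, so [i] is inserted between them. /t/ and /p/ form a stop–stop cluster, so [i] is inserted between them. → [xiabidiotipii].
/avedbogbutbuo/: /d/ and /b/ form a stop–stop cluster, so [i] is inserted between them. /g/ and /b/ form a stop–stop cluster, so [i] is inserted between them. /t/ and /b/ form a stop–stop cluster, so [i] is inserted between them. → [avedibogibutibuo].
/mitkumodtoi/: /t/ and /k/ form a stop–stop cluster, so [i] is inserted between them. /d/ and /t/ form a stop–stop cluster, so [i] is inserted between them. → [mitikumoditoi].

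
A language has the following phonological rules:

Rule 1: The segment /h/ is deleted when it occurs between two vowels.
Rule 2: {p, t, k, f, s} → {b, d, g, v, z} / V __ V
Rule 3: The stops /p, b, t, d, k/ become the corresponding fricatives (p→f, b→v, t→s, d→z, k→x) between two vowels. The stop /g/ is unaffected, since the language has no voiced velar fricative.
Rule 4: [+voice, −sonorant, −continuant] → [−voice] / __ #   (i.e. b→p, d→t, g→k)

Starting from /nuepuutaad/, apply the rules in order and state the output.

nuevuuzaat

Rule 1 (intervocalic h-deletion): no segment meets the environment; /nuepuutaad/ is unchanged.
Rule 2 (intervocalic voicing): /p/ is a voiceless obstruent between vowels /e/ and /u/, so it voices to [b]. /t/ is a voiceless obstruent between vowels /u/ and /a/, so it voices to [d]. /nuepuutaad/ → nuebuudaad.
Rule 3 (intervocalic spirantization): /b/ is a stop between vowels /e/ and /u/, so it spirantizes to the fricative [v]. /d/ is a stop between vowels /u/ and /a/, so it spirantizes to the fricative [z]. /nuebuudaad/ → nuevuuzaad.
Rule 4 (final devoicing): /d/ is a voiced stop in word-final position, so it devoices to [t]. /nuevuuzaad/ → nuevuuzaat.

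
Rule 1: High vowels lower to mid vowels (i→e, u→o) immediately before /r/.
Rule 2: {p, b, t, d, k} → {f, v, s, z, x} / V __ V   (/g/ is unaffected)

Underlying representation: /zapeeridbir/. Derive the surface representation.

Rule 1 (pre-rhotic lowering): /i/ is a high vowel immediately before /r/, so it lowers to [e]. /zapeeridbir/ → zapeeridber.
Rule 2 (intervocalic spirantization): /p/ is a stop between vowels /a/ and /e/, so it spirantizes to the fricative [f]. /zapeeridber/ → zafeeridber.

zafeeridber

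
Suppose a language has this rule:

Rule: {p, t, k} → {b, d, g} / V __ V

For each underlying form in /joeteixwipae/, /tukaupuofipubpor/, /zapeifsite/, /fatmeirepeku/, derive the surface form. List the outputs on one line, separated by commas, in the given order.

/joeteixwipae/: /t/ is a voiceless stop between vowels /e/ and /e/, so it voices to [d]. /p/ is a voiceless stop between vowels /i/ and /a/, so it voices to [b]. → [joedeixwibae].
/tukaupuofipubpor/: /k/ is a voiceless stop between vowels /u/ and /a/, so it voices to [g]. /p/ is a voiceless stop between vowels /u/ and /u/, so it voices to [b]. /p/ is a voiceless stop between vowels /i/ and /u/, so it voices to [b]. → [tugaubuofibubpor].
/zapeifsite/: /p/ is a voiceless stop between vowels /a/ and /e/, so it voices to [b]. /t/ is a voiceless stop between vowels /i/ and /e/, so it voices to [d]. → [zabeifside].
/fatmeirepeku/: /p/ is a voiceless stop between vowels /e/ and /e/, so it voices to [b]. /k/ is a voiceless stop between vowels /e/ and /u/, so it voices to [g]. → [fatmeirebegu].

joedeixwibae, tugaubuofibubpor, zabeifside, fatmeirebegu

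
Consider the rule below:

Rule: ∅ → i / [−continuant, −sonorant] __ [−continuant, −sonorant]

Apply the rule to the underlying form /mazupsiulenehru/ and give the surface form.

mazupsiulenehru

No segment of /mazupsiulenehru/ meets the structural description of the rule, so the form surfaces unchanged.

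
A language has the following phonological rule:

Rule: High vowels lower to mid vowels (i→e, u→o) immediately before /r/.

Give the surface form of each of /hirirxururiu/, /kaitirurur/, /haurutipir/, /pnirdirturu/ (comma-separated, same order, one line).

hererxororiu, kaiteroror, haorutiper, pnerdertoru

/hirirxururiu/: /i/ is a high vowel immediately before /r/, so it lowers to [e]. /i/ is a high vowel immediately before /r/, so it lowers to [e]. /u/ is a high vowel immediately before /r/, so it lowers to [o]. /u/ is a high vowel immediately before /r/, so it lowers to [o]. → [hererxororiu].
/kaitirurur/: /i/ is a high vowel immediately before /r/, so it lowers to [e]. /u/ is a high vowel immediately before /r/, so it lowers to [o]. /u/ is a high vowel immediately before /r/, so it lowers to [o]. → [kaiteroror].
/haurutipir/: /u/ is a high vowel immediately before /r/, so it lowers to [o]. /i/ is a high vowel immediately before /r/, so it lowers to [e]. → [haorutiper].
/pnirdirturu/: /i/ is a high vowel immediately before /r/, so it lowers to [e]. /i/ is a high vowel immediately before /r/, so it lowers to [e]. /u/ is a high vowel immediately before /r/, so it lowers to [o]. → [pnerdertoru].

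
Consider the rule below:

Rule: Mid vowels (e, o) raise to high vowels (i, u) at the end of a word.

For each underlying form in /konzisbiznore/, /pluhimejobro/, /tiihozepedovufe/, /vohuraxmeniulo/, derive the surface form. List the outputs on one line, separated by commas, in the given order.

/konzisbiznore/: /e/ is a mid vowel in word-final position, so it raises to [i]. → [konzisbiznori].
/pluhimejobro/: /o/ is a mid vowel in word-final position, so it raises to [u]. → [pluhimejobru].
/tiihozepedovufe/: /e/ is a mid vowel in word-final position, so it raises to [i]. → [tiihozepedovufi].
/vohuraxmeniulo/: /o/ is a mid vowel in word-final position, so it raises to [u]. → [vohuraxmeniulu].

konzisbiznori, pluhimejobru, tiihozepedovufi, vohuraxmeniulu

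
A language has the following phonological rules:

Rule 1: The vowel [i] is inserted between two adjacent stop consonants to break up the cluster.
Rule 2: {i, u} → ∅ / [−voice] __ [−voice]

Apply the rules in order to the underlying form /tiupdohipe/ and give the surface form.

Rule 1 (stop-cluster i-epenthesis): /p/ and /d/ form a stop–stop cluster, so [i] is inserted between them. /tiupdohipe/ → tiupidohipe.
Rule 2 (high vowel syncope): /i/ is a high vowel flanked by voiceless consonants /h/ and /p/, so it deletes. /tiupidohipe/ → tiupidohpe.

tiupidohpe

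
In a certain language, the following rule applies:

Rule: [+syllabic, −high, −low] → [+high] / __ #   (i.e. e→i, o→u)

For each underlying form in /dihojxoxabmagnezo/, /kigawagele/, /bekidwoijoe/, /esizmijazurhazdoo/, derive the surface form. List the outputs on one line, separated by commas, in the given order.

dihojxoxabmagnezu, kigawageli, bekidwoijoi, esizmijazurhazdou

/dihojxoxabmagnezo/: /o/ is a mid vowel in word-final position, so it raises to [u]. → [dihojxoxabmagnezu].
/kigawagele/: /e/ is a mid vowel in word-final position, so it raises to [i]. → [kigawageli].
/bekidwoijoe/: /e/ is a mid vowel in word-final position, so it raises to [i]. → [bekidwoijoi].
/esizmijazurhazdoo/: /o/ is a mid vowel in word-final position, so it raises to [u]. → [esizmijazurhazdou].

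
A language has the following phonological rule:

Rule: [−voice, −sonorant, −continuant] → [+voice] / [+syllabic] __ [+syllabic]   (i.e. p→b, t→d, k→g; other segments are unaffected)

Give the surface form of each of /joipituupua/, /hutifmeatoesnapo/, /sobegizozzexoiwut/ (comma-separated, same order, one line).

/joipituupua/: /p/ is a voiceless stop between vowels /i/ and /i/, so it voices to [b]. /t/ is a voiceless stop between vowels /i/ and /u/, so it voices to [d]. /p/ is a voiceless stop between vowels /u/ and /u/, so it voices to [b]. → [joibiduubua].
/hutifmeatoesnapo/: /t/ is a voiceless stop between vowels /u/ and /i/, so it voices to [d]. /t/ is a voiceless stop between vowels /a/ and /o/, so it voices to [d]. /p/ is a voiceless stop between vowels /a/ and /o/, so it voices to [b]. → [hudifmeadoesnabo].
/sobegizozzexoiwut/: the rule's environment is not met; surfaces unchanged as [sobegizozzexoiwut].

joibiduubua, hudifmeadoesnabo, sobegizozzexoiwut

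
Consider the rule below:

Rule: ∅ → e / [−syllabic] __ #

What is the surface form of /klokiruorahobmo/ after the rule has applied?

klokiruorahobmo

No segment of /klokiruorahobmo/ meets the structural description of the rule, so the form surfaces unchanged.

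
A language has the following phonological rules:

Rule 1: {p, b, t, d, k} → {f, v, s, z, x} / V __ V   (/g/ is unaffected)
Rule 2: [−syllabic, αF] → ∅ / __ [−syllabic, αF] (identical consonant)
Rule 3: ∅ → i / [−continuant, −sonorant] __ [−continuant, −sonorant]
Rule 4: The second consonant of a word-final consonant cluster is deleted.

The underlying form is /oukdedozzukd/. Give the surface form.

Rule 1 (intervocalic spirantization): /d/ is a stop between vowels /e/ and /o/, so it spirantizes to the fricative [z]. /oukdedozzukd/ → oukdezozzukd.
Rule 2 (degemination): /zz/ is a geminate; the first /z/ deletes. /oukdezozzukd/ → oukdezozukd.
Rule 3 (stop-cluster i-epenthesis): /k/ and /d/ form a stop–stop cluster, so [i] is inserted between them. /k/ and /d/ form a stop–stop cluster, so [i] is inserted between them. /oukdezozukd/ → oukidezozukid.
Rule 4 (final cluster simplification): no segment meets the environment; /oukidezozukid/ is unchanged.

oukidezozukid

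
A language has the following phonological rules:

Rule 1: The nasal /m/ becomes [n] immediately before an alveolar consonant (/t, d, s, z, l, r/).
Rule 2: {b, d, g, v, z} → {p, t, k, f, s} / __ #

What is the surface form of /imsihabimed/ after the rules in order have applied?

insihabimet

Rule 1 (nasal place assimilation): /m/ precedes the alveolar consonant /s/, so it assimilates in place to [n]. /imsihabimed/ → insihabimed.
Rule 2 (final devoicing): /d/ is a voiced obstruent in word-final position, so it devoices to [t]. /insihabimed/ → insihabimet.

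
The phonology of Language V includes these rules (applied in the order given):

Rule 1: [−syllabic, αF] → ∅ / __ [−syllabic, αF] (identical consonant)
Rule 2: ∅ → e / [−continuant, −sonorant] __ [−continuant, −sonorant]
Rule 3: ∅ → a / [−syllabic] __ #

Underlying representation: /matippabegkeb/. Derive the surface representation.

Rule 1 (degemination): /pp/ is a geminate; the first /p/ deletes. /matippabegkeb/ → matipabegkeb.
Rule 2 (stop-cluster e-epenthesis): /g/ and /k/ form a stop–stop cluster, so [e] is inserted between them. /matipabegkeb/ → matipabegekeb.
Rule 3 (final a-epenthesis): the form ends in the consonant /b/, so [a] is inserted word-finally. /matipabegekeb/ → matipabegekeba.

matipabegekeba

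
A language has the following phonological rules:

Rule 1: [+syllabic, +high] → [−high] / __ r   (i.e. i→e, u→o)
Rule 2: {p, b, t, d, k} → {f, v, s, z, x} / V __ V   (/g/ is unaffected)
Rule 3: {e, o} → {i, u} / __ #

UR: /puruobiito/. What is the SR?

Rule 1 (pre-rhotic lowering): /u/ is a high vowel immediately before /r/, so it lowers to [o]. /puruobiito/ → poruobiito.
Rule 2 (intervocalic spirantization): /b/ is a stop between vowels /o/ and /i/, so it spirantizes to the fricative [v]. /t/ is a stop between vowels /i/ and /o/, so it spirantizes to the fricative [s]. /poruobiito/ → poruoviiso.
Rule 3 (final vowel raising): /o/ is a mid vowel in word-final position, so it raises to [u]. /poruoviiso/ → poruoviisu.

poruoviisu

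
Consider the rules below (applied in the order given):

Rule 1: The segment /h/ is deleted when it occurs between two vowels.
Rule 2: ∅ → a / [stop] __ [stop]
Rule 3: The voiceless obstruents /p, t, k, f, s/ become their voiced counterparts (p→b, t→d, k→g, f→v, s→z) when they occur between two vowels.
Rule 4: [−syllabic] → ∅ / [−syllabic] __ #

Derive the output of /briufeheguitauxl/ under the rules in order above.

briuveeguidaux

Rule 1 (intervocalic h-deletion): /h/ occurs between vowels /e/ and /e/, so it deletes. /briufeheguitauxl/ → briufeeguitauxl.
Rule 2 (stop-cluster a-epenthesis): no segment meets the environment; /briufeeguitauxl/ is unchanged.
Rule 3 (intervocalic voicing): /f/ is a voiceless obstruent between vowels /u/ and /e/, so it voices to [v]. /t/ is a voiceless obstruent between vowels /i/ and /a/, so it voices to [d]. /briufeeguitauxl/ → briuveeguidauxl.
Rule 4 (final cluster simplification): /l/ is the second consonant of a word-final cluster /xl/, so it deletes. /briuveeguidauxl/ → briuveeguidaux.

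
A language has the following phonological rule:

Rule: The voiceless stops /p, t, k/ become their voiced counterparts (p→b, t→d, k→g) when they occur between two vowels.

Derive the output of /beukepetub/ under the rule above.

beugebedub

/k/ is a voiceless stop between vowels /u/ and /e/, so it voices to [g].
/p/ is a voiceless stop between vowels /e/ and /e/, so it voices to [b].
/t/ is a voiceless stop between vowels /e/ and /u/, so it voices to [d].
Surface form: [beugebedub].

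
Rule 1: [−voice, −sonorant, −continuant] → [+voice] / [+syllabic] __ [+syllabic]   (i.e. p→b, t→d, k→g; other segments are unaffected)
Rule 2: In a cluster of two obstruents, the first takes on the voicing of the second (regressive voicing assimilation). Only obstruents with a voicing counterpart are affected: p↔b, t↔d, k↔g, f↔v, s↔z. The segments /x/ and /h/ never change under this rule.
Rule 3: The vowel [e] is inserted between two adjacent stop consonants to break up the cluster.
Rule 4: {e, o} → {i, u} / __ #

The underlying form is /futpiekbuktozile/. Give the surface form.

futepiegebuketozili

Rule 1 (intervocalic voicing): no segment meets the environment; /futpiekbuktozile/ is unchanged.
Rule 2 (regressive voicing assimilation): /k/ precedes the voiced obstruent /b/, so it voices to [g] by assimilation. /futpiekbuktozile/ → futpiegbuktozile.
Rule 3 (stop-cluster e-epenthesis): /t/ and /p/ form a stop–stop cluster, so [e] is inserted between them. /g/ and /b/ form a stop–stop cluster, so [e] is inserted between them. /k/ and /t/ form a stop–stop cluster, so [e] is inserted between them. /futpiegbuktozile/ → futepiegebuketozile.
Rule 4 (final vowel raising): /e/ is a mid vowel in word-final position, so it raises to [i]. /futepiegebuketozile/ → futepiegebuketozili.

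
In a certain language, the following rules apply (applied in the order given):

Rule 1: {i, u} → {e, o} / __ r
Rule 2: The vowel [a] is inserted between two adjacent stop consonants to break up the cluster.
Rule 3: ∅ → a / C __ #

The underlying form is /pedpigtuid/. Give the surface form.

Rule 1 (pre-rhotic lowering): no segment meets the environment; /pedpigtuid/ is unchanged.
Rule 2 (stop-cluster a-epenthesis): /d/ and /p/ form a stop–stop cluster, so [a] is inserted between them. /g/ and /t/ form a stop–stop cluster, so [a] is inserted between them. /pedpigtuid/ → pedapigatuid.
Rule 3 (final a-epenthesis): the form ends in the consonant /d/, so [a] is inserted word-finally. /pedapigatuid/ → pedapigatuida.

pedapigatuida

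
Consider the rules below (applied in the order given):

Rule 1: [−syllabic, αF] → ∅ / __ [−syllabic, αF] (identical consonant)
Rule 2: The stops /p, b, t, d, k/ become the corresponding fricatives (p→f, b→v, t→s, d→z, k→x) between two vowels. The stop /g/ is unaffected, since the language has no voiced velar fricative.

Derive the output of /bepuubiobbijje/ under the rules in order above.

befuuviovije

Rule 1 (degemination): /bb/ is a geminate; the first /b/ deletes. /jj/ is a geminate; the first /j/ deletes. /bepuubiobbijje/ → bepuubiobije.
Rule 2 (intervocalic spirantization): /p/ is a stop between vowels /e/ and /u/, so it spirantizes to the fricative [f]. /b/ is a stop between vowels /u/ and /i/, so it spirantizes to the fricative [v]. /b/ is a stop between vowels /o/ and /i/, so it spirantizes to the fricative [v]. /bepuubiobije/ → befuuviovije.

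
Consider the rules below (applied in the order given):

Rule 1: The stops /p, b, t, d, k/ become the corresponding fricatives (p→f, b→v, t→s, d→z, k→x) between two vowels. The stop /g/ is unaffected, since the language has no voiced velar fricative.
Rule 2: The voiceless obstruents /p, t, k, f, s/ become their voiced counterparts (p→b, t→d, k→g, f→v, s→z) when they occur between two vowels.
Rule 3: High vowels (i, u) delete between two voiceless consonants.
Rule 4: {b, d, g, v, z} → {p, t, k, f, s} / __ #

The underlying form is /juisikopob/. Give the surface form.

juizixovop

Rule 1 (intervocalic spirantization): /k/ is a stop between vowels /i/ and /o/, so it spirantizes to the fricative [x]. /p/ is a stop between vowels /o/ and /o/, so it spirantizes to the fricative [f]. /juisikopob/ → juisixofob.
Rule 2 (intervocalic voicing): /s/ is a voiceless obstruent between vowels /i/ and /i/, so it voices to [z]. /f/ is a voiceless obstruent between vowels /o/ and /o/, so it voices to [v]. /juisixofob/ → juizixovob.
Rule 3 (high vowel syncope): no segment meets the environment; /juizixovob/ is unchanged.
Rule 4 (final devoicing): /b/ is a voiced obstruent in word-final position, so it devoices to [p]. /juizixovob/ → juizixovop.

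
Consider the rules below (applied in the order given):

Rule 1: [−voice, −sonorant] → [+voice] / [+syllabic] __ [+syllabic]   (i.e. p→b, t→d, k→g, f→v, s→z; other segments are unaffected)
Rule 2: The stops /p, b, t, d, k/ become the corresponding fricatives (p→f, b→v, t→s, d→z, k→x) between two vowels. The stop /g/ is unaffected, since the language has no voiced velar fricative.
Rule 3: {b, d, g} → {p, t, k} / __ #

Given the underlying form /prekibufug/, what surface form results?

Rule 1 (intervocalic voicing): /k/ is a voiceless obstruent between vowels /e/ and /i/, so it voices to [g]. /f/ is a voiceless obstruent between vowels /u/ and /u/, so it voices to [v]. /prekibufug/ → pregibuvug.
Rule 2 (intervocalic spirantization): /b/ is a stop between vowels /i/ and /u/, so it spirantizes to the fricative [v]. /pregibuvug/ → pregivuvug.
Rule 3 (final devoicing): /g/ is a voiced stop in word-final position, so it devoices to [k]. /pregivuvug/ → pregivuvuk.

pregivuvuk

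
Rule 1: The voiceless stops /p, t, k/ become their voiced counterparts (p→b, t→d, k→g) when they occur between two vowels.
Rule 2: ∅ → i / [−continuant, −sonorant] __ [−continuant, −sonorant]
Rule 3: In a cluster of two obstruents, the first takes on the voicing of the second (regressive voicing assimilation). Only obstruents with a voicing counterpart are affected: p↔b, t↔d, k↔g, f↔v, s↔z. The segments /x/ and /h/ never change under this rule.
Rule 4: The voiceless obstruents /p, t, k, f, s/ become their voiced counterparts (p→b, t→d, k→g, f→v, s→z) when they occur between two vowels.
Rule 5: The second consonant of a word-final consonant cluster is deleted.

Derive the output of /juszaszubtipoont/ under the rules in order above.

juzzazzubidiboon

Rule 1 (intervocalic voicing): /p/ is a voiceless stop between vowels /i/ and /o/, so it voices to [b]. /juszaszubtipoont/ → juszaszubtiboont.
Rule 2 (stop-cluster i-epenthesis): /b/ and /t/ form a stop–stop cluster, so [i] is inserted between them. /juszaszubtiboont/ → juszaszubitiboont.
Rule 3 (regressive voicing assimilation): /s/ precedes the voiced obstruent /z/, so it voices to [z] by assimilation. /s/ precedes the voiced obstruent /z/, so it voices to [z] by assimilation. /juszaszubitiboont/ → juzzazzubitiboont.
Rule 4 (intervocalic voicing): /t/ is a voiceless obstruent between vowels /i/ and /i/, so it voices to [d]. /juzzazzubitiboont/ → juzzazzubidiboont.
Rule 5 (final cluster simplification): /t/ is the second consonant of a word-final cluster /nt/, so it deletes. /juzzazzubidiboont/ → juzzazzubidiboon.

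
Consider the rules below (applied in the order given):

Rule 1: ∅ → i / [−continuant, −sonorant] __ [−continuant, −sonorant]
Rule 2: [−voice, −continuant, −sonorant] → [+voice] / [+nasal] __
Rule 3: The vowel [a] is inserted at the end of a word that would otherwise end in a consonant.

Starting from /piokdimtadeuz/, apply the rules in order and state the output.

Rule 1 (stop-cluster i-epenthesis): /k/ and /d/ form a stop–stop cluster, so [i] is inserted between them. /piokdimtadeuz/ → piokidimtadeuz.
Rule 2 (post-nasal voicing): /t/ is a voiceless stop immediately after the nasal /m/, so it voices to [d]. /piokidimtadeuz/ → piokidimdadeuz.
Rule 3 (final a-epenthesis): the form ends in the consonant /z/, so [a] is inserted word-finally. /piokidimdadeuz/ → piokidimdadeuza.

piokidimdadeuza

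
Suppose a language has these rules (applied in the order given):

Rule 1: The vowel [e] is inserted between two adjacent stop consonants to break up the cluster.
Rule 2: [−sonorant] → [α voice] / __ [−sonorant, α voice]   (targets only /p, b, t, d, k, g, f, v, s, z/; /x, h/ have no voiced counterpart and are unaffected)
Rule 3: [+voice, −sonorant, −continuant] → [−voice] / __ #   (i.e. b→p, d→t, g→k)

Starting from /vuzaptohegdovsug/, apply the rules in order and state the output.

Rule 1 (stop-cluster e-epenthesis): /p/ and /t/ form a stop–stop cluster, so [e] is inserted between them. /g/ and /d/ form a stop–stop cluster, so [e] is inserted between them. /vuzaptohegdovsug/ → vuzapetohegedovsug.
Rule 2 (regressive voicing assimilation): /v/ precedes the voiceless obstruent /s/, so it devoices to [f] by assimilation. /vuzapetohegedovsug/ → vuzapetohegedofsug.
Rule 3 (final devoicing): /g/ is a voiced stop in word-final position, so it devoices to [k]. /vuzapetohegedofsug/ → vuzapetohegedofsuk.

vuzapetohegedofsuk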